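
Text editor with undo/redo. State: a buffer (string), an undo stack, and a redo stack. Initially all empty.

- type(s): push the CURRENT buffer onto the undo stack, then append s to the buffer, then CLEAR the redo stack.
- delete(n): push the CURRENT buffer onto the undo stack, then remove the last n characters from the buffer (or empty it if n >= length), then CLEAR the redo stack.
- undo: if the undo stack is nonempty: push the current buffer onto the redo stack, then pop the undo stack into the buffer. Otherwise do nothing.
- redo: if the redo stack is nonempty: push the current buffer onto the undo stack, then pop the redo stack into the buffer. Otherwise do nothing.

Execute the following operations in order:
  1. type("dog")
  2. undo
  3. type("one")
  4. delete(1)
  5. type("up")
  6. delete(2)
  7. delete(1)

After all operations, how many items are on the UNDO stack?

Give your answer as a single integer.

Answer: 5

Derivation:
After op 1 (type): buf='dog' undo_depth=1 redo_depth=0
After op 2 (undo): buf='(empty)' undo_depth=0 redo_depth=1
After op 3 (type): buf='one' undo_depth=1 redo_depth=0
After op 4 (delete): buf='on' undo_depth=2 redo_depth=0
After op 5 (type): buf='onup' undo_depth=3 redo_depth=0
After op 6 (delete): buf='on' undo_depth=4 redo_depth=0
After op 7 (delete): buf='o' undo_depth=5 redo_depth=0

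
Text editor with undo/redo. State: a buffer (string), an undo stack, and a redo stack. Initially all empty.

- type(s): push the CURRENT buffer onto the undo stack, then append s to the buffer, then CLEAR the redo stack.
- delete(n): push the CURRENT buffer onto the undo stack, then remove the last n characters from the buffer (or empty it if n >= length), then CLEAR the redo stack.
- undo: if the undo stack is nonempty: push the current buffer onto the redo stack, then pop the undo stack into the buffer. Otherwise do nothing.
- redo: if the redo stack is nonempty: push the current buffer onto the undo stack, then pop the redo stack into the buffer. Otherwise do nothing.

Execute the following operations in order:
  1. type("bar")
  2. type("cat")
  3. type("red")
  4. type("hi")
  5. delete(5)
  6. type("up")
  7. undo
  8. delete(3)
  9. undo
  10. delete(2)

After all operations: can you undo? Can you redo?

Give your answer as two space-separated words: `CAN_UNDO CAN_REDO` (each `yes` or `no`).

Answer: yes no

Derivation:
After op 1 (type): buf='bar' undo_depth=1 redo_depth=0
After op 2 (type): buf='barcat' undo_depth=2 redo_depth=0
After op 3 (type): buf='barcatred' undo_depth=3 redo_depth=0
After op 4 (type): buf='barcatredhi' undo_depth=4 redo_depth=0
After op 5 (delete): buf='barcat' undo_depth=5 redo_depth=0
After op 6 (type): buf='barcatup' undo_depth=6 redo_depth=0
After op 7 (undo): buf='barcat' undo_depth=5 redo_depth=1
After op 8 (delete): buf='bar' undo_depth=6 redo_depth=0
After op 9 (undo): buf='barcat' undo_depth=5 redo_depth=1
After op 10 (delete): buf='barc' undo_depth=6 redo_depth=0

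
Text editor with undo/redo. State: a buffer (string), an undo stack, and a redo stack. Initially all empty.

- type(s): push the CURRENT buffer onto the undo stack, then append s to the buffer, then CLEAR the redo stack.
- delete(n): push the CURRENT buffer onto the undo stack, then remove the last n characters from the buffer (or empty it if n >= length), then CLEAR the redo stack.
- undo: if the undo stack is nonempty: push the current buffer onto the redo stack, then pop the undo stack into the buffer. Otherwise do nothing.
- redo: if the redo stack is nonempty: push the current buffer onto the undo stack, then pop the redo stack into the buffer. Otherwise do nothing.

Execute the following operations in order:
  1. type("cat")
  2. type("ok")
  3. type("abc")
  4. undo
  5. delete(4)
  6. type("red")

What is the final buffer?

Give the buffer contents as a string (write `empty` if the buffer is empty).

After op 1 (type): buf='cat' undo_depth=1 redo_depth=0
After op 2 (type): buf='catok' undo_depth=2 redo_depth=0
After op 3 (type): buf='catokabc' undo_depth=3 redo_depth=0
After op 4 (undo): buf='catok' undo_depth=2 redo_depth=1
After op 5 (delete): buf='c' undo_depth=3 redo_depth=0
After op 6 (type): buf='cred' undo_depth=4 redo_depth=0

Answer: cred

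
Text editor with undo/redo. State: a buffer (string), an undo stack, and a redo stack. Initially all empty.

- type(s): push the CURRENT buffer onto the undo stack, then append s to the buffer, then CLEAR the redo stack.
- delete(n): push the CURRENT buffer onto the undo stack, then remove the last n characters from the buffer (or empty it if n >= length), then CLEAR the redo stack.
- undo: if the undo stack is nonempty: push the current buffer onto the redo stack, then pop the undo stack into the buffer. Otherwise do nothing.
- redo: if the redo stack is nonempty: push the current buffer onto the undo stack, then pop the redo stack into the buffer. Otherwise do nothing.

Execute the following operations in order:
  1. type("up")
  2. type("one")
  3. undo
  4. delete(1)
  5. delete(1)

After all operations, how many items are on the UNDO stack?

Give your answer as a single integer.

Answer: 3

Derivation:
After op 1 (type): buf='up' undo_depth=1 redo_depth=0
After op 2 (type): buf='upone' undo_depth=2 redo_depth=0
After op 3 (undo): buf='up' undo_depth=1 redo_depth=1
After op 4 (delete): buf='u' undo_depth=2 redo_depth=0
After op 5 (delete): buf='(empty)' undo_depth=3 redo_depth=0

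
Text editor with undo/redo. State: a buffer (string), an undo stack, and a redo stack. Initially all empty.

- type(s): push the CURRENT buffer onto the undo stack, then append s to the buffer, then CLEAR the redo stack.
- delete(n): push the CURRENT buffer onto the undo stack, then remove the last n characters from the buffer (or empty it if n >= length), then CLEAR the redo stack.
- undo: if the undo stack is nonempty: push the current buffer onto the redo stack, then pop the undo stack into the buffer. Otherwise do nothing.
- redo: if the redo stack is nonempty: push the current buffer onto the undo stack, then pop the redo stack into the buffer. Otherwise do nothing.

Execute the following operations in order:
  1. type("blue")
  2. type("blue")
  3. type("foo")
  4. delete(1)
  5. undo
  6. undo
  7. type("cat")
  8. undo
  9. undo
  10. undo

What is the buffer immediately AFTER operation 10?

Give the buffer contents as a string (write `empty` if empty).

Answer: empty

Derivation:
After op 1 (type): buf='blue' undo_depth=1 redo_depth=0
After op 2 (type): buf='blueblue' undo_depth=2 redo_depth=0
After op 3 (type): buf='bluebluefoo' undo_depth=3 redo_depth=0
After op 4 (delete): buf='bluebluefo' undo_depth=4 redo_depth=0
After op 5 (undo): buf='bluebluefoo' undo_depth=3 redo_depth=1
After op 6 (undo): buf='blueblue' undo_depth=2 redo_depth=2
After op 7 (type): buf='bluebluecat' undo_depth=3 redo_depth=0
After op 8 (undo): buf='blueblue' undo_depth=2 redo_depth=1
After op 9 (undo): buf='blue' undo_depth=1 redo_depth=2
After op 10 (undo): buf='(empty)' undo_depth=0 redo_depth=3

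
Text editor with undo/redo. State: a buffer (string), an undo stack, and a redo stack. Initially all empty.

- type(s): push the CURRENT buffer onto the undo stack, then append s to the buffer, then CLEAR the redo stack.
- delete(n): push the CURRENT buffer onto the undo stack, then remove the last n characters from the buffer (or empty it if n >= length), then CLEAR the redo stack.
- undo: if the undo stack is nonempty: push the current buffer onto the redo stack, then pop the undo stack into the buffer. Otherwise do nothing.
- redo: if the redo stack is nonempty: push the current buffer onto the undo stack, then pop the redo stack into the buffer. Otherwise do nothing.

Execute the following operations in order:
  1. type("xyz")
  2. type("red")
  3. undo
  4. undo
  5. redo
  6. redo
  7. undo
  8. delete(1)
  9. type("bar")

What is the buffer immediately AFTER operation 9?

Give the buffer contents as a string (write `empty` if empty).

Answer: xybar

Derivation:
After op 1 (type): buf='xyz' undo_depth=1 redo_depth=0
After op 2 (type): buf='xyzred' undo_depth=2 redo_depth=0
After op 3 (undo): buf='xyz' undo_depth=1 redo_depth=1
After op 4 (undo): buf='(empty)' undo_depth=0 redo_depth=2
After op 5 (redo): buf='xyz' undo_depth=1 redo_depth=1
After op 6 (redo): buf='xyzred' undo_depth=2 redo_depth=0
After op 7 (undo): buf='xyz' undo_depth=1 redo_depth=1
After op 8 (delete): buf='xy' undo_depth=2 redo_depth=0
After op 9 (type): buf='xybar' undo_depth=3 redo_depth=0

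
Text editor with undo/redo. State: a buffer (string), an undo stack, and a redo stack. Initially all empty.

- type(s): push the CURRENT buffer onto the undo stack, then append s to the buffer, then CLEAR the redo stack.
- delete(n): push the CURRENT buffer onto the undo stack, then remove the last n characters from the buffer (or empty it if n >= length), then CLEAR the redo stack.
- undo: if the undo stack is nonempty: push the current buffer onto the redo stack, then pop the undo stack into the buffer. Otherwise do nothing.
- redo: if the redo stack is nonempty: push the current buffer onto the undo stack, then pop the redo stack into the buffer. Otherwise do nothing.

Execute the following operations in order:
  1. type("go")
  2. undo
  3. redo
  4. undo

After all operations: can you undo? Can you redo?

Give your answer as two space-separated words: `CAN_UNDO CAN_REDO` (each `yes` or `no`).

Answer: no yes

Derivation:
After op 1 (type): buf='go' undo_depth=1 redo_depth=0
After op 2 (undo): buf='(empty)' undo_depth=0 redo_depth=1
After op 3 (redo): buf='go' undo_depth=1 redo_depth=0
After op 4 (undo): buf='(empty)' undo_depth=0 redo_depth=1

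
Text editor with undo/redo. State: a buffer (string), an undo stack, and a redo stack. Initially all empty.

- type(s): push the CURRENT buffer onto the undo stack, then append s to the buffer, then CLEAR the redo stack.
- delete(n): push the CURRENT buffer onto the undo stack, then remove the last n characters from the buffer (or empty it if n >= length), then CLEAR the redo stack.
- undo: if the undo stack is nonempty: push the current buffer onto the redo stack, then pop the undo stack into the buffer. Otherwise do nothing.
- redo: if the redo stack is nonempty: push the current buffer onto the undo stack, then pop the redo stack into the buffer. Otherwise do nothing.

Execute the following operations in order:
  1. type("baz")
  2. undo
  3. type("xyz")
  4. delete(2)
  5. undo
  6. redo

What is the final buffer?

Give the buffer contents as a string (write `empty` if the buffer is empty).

After op 1 (type): buf='baz' undo_depth=1 redo_depth=0
After op 2 (undo): buf='(empty)' undo_depth=0 redo_depth=1
After op 3 (type): buf='xyz' undo_depth=1 redo_depth=0
After op 4 (delete): buf='x' undo_depth=2 redo_depth=0
After op 5 (undo): buf='xyz' undo_depth=1 redo_depth=1
After op 6 (redo): buf='x' undo_depth=2 redo_depth=0

Answer: x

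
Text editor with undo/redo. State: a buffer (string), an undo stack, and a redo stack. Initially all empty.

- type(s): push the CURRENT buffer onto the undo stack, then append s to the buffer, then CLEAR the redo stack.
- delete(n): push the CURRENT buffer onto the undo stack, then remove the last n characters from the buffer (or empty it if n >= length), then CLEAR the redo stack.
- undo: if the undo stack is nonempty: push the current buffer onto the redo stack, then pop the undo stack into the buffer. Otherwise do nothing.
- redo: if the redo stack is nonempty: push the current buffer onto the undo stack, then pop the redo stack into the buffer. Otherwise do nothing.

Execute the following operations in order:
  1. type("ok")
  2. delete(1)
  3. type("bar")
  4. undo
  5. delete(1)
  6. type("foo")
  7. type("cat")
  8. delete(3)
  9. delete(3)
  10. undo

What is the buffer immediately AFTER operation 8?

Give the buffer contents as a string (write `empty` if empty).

After op 1 (type): buf='ok' undo_depth=1 redo_depth=0
After op 2 (delete): buf='o' undo_depth=2 redo_depth=0
After op 3 (type): buf='obar' undo_depth=3 redo_depth=0
After op 4 (undo): buf='o' undo_depth=2 redo_depth=1
After op 5 (delete): buf='(empty)' undo_depth=3 redo_depth=0
After op 6 (type): buf='foo' undo_depth=4 redo_depth=0
After op 7 (type): buf='foocat' undo_depth=5 redo_depth=0
After op 8 (delete): buf='foo' undo_depth=6 redo_depth=0

Answer: foo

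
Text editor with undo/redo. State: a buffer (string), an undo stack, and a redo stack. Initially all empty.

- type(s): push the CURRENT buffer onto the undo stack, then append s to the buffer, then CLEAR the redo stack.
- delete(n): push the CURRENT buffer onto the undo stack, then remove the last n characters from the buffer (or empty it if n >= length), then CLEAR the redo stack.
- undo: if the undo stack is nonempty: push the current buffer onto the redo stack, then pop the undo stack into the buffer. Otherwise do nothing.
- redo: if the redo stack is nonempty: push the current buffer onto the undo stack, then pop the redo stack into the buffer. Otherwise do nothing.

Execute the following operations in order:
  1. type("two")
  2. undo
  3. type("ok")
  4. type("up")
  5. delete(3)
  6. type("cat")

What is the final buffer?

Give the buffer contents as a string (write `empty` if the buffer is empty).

After op 1 (type): buf='two' undo_depth=1 redo_depth=0
After op 2 (undo): buf='(empty)' undo_depth=0 redo_depth=1
After op 3 (type): buf='ok' undo_depth=1 redo_depth=0
After op 4 (type): buf='okup' undo_depth=2 redo_depth=0
After op 5 (delete): buf='o' undo_depth=3 redo_depth=0
After op 6 (type): buf='ocat' undo_depth=4 redo_depth=0

Answer: ocat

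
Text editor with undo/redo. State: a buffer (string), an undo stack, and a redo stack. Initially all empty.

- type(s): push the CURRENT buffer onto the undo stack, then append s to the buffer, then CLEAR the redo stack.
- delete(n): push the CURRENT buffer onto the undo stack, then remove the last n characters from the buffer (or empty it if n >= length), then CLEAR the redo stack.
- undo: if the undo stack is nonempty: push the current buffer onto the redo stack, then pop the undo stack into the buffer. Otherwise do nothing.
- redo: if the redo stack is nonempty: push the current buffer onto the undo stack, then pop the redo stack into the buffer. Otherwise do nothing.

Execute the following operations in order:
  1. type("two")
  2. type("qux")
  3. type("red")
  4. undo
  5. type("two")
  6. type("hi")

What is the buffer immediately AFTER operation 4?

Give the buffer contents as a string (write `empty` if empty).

After op 1 (type): buf='two' undo_depth=1 redo_depth=0
After op 2 (type): buf='twoqux' undo_depth=2 redo_depth=0
After op 3 (type): buf='twoquxred' undo_depth=3 redo_depth=0
After op 4 (undo): buf='twoqux' undo_depth=2 redo_depth=1

Answer: twoqux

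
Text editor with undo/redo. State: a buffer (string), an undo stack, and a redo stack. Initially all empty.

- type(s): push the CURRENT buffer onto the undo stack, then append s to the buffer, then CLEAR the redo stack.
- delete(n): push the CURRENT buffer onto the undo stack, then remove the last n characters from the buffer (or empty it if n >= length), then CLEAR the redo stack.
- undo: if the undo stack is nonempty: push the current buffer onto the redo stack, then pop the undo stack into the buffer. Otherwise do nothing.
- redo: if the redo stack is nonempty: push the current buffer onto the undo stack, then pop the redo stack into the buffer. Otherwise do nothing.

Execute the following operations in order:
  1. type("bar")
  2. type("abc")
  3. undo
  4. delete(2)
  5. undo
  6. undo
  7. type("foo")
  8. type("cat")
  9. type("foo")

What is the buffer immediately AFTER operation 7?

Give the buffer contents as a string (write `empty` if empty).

After op 1 (type): buf='bar' undo_depth=1 redo_depth=0
After op 2 (type): buf='barabc' undo_depth=2 redo_depth=0
After op 3 (undo): buf='bar' undo_depth=1 redo_depth=1
After op 4 (delete): buf='b' undo_depth=2 redo_depth=0
After op 5 (undo): buf='bar' undo_depth=1 redo_depth=1
After op 6 (undo): buf='(empty)' undo_depth=0 redo_depth=2
After op 7 (type): buf='foo' undo_depth=1 redo_depth=0

Answer: foo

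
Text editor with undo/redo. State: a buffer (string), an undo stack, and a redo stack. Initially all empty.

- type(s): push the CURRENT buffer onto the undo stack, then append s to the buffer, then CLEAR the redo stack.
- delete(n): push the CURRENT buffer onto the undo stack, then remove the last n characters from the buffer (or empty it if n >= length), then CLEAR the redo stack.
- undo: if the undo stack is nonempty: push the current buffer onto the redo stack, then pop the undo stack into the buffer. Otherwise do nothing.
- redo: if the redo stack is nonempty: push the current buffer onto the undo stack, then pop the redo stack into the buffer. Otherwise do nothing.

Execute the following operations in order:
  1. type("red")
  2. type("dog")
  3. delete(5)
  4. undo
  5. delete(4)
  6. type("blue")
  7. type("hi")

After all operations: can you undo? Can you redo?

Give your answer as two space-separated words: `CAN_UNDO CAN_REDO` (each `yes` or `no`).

Answer: yes no

Derivation:
After op 1 (type): buf='red' undo_depth=1 redo_depth=0
After op 2 (type): buf='reddog' undo_depth=2 redo_depth=0
After op 3 (delete): buf='r' undo_depth=3 redo_depth=0
After op 4 (undo): buf='reddog' undo_depth=2 redo_depth=1
After op 5 (delete): buf='re' undo_depth=3 redo_depth=0
After op 6 (type): buf='reblue' undo_depth=4 redo_depth=0
After op 7 (type): buf='rebluehi' undo_depth=5 redo_depth=0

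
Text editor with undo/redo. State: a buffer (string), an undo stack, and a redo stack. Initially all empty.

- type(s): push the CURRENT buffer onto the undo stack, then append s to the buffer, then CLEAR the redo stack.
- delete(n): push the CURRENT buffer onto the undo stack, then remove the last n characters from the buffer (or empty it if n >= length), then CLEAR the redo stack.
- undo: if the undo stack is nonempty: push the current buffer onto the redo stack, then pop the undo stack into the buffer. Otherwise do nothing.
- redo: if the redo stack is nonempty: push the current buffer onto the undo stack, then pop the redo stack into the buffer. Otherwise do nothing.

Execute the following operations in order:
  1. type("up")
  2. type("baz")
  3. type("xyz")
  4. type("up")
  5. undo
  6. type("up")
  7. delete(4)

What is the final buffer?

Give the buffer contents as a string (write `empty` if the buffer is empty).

After op 1 (type): buf='up' undo_depth=1 redo_depth=0
After op 2 (type): buf='upbaz' undo_depth=2 redo_depth=0
After op 3 (type): buf='upbazxyz' undo_depth=3 redo_depth=0
After op 4 (type): buf='upbazxyzup' undo_depth=4 redo_depth=0
After op 5 (undo): buf='upbazxyz' undo_depth=3 redo_depth=1
After op 6 (type): buf='upbazxyzup' undo_depth=4 redo_depth=0
After op 7 (delete): buf='upbazx' undo_depth=5 redo_depth=0

Answer: upbazx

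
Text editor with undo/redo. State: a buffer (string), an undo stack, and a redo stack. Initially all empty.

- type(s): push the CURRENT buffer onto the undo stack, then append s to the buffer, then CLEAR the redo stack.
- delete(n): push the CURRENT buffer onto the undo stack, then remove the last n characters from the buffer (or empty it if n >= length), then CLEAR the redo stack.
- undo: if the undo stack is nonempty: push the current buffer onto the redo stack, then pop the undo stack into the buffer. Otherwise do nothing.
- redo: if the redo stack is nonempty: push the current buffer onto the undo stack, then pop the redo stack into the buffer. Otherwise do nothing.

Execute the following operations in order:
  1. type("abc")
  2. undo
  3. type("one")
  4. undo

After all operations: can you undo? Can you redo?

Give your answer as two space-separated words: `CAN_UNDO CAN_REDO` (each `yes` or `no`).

Answer: no yes

Derivation:
After op 1 (type): buf='abc' undo_depth=1 redo_depth=0
After op 2 (undo): buf='(empty)' undo_depth=0 redo_depth=1
After op 3 (type): buf='one' undo_depth=1 redo_depth=0
After op 4 (undo): buf='(empty)' undo_depth=0 redo_depth=1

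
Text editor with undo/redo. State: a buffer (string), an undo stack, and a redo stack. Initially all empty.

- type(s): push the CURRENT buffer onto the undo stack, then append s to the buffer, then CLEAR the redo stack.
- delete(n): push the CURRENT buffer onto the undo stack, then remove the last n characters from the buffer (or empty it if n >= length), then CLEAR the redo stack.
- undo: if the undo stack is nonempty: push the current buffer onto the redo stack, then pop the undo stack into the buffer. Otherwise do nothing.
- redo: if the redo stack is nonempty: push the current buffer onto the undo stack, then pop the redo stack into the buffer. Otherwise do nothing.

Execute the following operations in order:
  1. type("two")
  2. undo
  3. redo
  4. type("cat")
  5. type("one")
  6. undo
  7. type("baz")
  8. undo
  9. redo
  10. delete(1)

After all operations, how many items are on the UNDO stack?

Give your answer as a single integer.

After op 1 (type): buf='two' undo_depth=1 redo_depth=0
After op 2 (undo): buf='(empty)' undo_depth=0 redo_depth=1
After op 3 (redo): buf='two' undo_depth=1 redo_depth=0
After op 4 (type): buf='twocat' undo_depth=2 redo_depth=0
After op 5 (type): buf='twocatone' undo_depth=3 redo_depth=0
After op 6 (undo): buf='twocat' undo_depth=2 redo_depth=1
After op 7 (type): buf='twocatbaz' undo_depth=3 redo_depth=0
After op 8 (undo): buf='twocat' undo_depth=2 redo_depth=1
After op 9 (redo): buf='twocatbaz' undo_depth=3 redo_depth=0
After op 10 (delete): buf='twocatba' undo_depth=4 redo_depth=0

Answer: 4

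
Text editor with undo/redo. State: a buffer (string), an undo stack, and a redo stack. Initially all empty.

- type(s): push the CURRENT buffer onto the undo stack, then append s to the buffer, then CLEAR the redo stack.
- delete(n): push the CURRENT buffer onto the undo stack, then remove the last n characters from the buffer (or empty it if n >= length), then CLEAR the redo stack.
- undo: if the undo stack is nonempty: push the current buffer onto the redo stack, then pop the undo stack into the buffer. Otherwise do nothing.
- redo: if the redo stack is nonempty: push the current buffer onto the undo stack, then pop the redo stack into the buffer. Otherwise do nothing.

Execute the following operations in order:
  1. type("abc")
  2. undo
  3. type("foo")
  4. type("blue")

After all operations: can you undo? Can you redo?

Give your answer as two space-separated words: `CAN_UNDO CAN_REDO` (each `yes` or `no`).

Answer: yes no

Derivation:
After op 1 (type): buf='abc' undo_depth=1 redo_depth=0
After op 2 (undo): buf='(empty)' undo_depth=0 redo_depth=1
After op 3 (type): buf='foo' undo_depth=1 redo_depth=0
After op 4 (type): buf='fooblue' undo_depth=2 redo_depth=0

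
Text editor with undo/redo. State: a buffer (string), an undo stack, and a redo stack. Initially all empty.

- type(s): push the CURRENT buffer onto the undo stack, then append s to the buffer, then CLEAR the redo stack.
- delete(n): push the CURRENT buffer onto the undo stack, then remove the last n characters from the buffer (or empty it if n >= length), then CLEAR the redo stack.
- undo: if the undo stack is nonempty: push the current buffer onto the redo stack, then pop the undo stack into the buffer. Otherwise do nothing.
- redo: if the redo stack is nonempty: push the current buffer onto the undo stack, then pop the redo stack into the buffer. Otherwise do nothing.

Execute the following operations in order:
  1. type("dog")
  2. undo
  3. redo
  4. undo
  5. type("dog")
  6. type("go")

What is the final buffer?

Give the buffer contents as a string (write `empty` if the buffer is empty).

After op 1 (type): buf='dog' undo_depth=1 redo_depth=0
After op 2 (undo): buf='(empty)' undo_depth=0 redo_depth=1
After op 3 (redo): buf='dog' undo_depth=1 redo_depth=0
After op 4 (undo): buf='(empty)' undo_depth=0 redo_depth=1
After op 5 (type): buf='dog' undo_depth=1 redo_depth=0
After op 6 (type): buf='doggo' undo_depth=2 redo_depth=0

Answer: doggo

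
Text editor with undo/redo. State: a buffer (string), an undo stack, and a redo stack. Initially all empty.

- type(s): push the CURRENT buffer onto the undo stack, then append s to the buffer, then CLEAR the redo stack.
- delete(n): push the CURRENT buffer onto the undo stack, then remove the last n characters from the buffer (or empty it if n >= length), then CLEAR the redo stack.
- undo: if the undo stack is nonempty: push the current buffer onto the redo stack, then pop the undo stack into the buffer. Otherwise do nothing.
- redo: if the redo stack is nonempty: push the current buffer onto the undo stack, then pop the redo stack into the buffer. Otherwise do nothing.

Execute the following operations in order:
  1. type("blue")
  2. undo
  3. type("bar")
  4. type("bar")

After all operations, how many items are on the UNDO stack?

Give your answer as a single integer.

Answer: 2

Derivation:
After op 1 (type): buf='blue' undo_depth=1 redo_depth=0
After op 2 (undo): buf='(empty)' undo_depth=0 redo_depth=1
After op 3 (type): buf='bar' undo_depth=1 redo_depth=0
After op 4 (type): buf='barbar' undo_depth=2 redo_depth=0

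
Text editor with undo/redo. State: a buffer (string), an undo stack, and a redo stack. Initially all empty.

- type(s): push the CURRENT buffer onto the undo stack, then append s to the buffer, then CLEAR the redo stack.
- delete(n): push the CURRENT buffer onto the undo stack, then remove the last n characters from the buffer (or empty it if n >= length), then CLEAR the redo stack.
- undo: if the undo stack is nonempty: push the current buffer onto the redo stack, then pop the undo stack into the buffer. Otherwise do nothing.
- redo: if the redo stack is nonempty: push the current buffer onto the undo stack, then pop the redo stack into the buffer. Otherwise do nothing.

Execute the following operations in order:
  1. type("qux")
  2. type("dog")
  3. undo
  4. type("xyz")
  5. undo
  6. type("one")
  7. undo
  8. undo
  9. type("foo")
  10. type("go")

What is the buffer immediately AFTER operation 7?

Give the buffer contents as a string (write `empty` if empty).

After op 1 (type): buf='qux' undo_depth=1 redo_depth=0
After op 2 (type): buf='quxdog' undo_depth=2 redo_depth=0
After op 3 (undo): buf='qux' undo_depth=1 redo_depth=1
After op 4 (type): buf='quxxyz' undo_depth=2 redo_depth=0
After op 5 (undo): buf='qux' undo_depth=1 redo_depth=1
After op 6 (type): buf='quxone' undo_depth=2 redo_depth=0
After op 7 (undo): buf='qux' undo_depth=1 redo_depth=1

Answer: qux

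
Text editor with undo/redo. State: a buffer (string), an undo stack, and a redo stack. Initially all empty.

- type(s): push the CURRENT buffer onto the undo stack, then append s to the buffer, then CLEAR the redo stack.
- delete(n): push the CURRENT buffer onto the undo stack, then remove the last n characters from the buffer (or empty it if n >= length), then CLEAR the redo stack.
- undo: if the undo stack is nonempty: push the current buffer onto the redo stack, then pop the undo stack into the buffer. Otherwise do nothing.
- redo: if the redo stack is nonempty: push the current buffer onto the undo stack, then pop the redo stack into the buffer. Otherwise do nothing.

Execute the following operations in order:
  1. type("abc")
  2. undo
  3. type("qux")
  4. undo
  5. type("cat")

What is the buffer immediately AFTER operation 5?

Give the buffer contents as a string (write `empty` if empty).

Answer: cat

Derivation:
After op 1 (type): buf='abc' undo_depth=1 redo_depth=0
After op 2 (undo): buf='(empty)' undo_depth=0 redo_depth=1
After op 3 (type): buf='qux' undo_depth=1 redo_depth=0
After op 4 (undo): buf='(empty)' undo_depth=0 redo_depth=1
After op 5 (type): buf='cat' undo_depth=1 redo_depth=0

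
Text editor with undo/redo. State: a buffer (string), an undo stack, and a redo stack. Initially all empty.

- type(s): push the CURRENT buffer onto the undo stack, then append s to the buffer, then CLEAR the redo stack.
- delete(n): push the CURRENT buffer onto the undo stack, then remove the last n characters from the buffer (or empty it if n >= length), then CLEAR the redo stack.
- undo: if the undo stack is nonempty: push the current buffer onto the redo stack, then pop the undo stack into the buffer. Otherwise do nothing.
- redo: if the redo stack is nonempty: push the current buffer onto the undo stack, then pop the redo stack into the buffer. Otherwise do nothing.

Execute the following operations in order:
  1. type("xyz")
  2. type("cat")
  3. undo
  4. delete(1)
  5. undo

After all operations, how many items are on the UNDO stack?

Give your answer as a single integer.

After op 1 (type): buf='xyz' undo_depth=1 redo_depth=0
After op 2 (type): buf='xyzcat' undo_depth=2 redo_depth=0
After op 3 (undo): buf='xyz' undo_depth=1 redo_depth=1
After op 4 (delete): buf='xy' undo_depth=2 redo_depth=0
After op 5 (undo): buf='xyz' undo_depth=1 redo_depth=1

Answer: 1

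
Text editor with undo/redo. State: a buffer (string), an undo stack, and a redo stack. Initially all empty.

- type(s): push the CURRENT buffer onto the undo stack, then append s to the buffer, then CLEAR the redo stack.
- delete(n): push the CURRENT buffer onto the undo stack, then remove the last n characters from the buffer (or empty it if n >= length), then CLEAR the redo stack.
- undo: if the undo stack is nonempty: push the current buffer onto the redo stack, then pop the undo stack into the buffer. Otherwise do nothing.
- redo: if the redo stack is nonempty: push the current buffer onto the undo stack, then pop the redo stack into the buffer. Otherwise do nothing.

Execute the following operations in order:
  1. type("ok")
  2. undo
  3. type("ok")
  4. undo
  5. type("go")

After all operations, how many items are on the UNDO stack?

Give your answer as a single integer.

Answer: 1

Derivation:
After op 1 (type): buf='ok' undo_depth=1 redo_depth=0
After op 2 (undo): buf='(empty)' undo_depth=0 redo_depth=1
After op 3 (type): buf='ok' undo_depth=1 redo_depth=0
After op 4 (undo): buf='(empty)' undo_depth=0 redo_depth=1
After op 5 (type): buf='go' undo_depth=1 redo_depth=0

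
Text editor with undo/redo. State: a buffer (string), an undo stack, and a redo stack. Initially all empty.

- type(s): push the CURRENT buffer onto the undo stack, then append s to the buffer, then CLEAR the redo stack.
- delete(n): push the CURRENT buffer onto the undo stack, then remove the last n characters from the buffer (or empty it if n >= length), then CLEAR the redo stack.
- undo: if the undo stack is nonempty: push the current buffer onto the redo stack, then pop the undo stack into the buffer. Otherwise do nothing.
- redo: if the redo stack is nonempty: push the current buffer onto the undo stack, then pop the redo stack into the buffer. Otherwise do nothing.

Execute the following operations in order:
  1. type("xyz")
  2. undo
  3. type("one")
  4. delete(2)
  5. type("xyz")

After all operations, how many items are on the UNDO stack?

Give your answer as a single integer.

Answer: 3

Derivation:
After op 1 (type): buf='xyz' undo_depth=1 redo_depth=0
After op 2 (undo): buf='(empty)' undo_depth=0 redo_depth=1
After op 3 (type): buf='one' undo_depth=1 redo_depth=0
After op 4 (delete): buf='o' undo_depth=2 redo_depth=0
After op 5 (type): buf='oxyz' undo_depth=3 redo_depth=0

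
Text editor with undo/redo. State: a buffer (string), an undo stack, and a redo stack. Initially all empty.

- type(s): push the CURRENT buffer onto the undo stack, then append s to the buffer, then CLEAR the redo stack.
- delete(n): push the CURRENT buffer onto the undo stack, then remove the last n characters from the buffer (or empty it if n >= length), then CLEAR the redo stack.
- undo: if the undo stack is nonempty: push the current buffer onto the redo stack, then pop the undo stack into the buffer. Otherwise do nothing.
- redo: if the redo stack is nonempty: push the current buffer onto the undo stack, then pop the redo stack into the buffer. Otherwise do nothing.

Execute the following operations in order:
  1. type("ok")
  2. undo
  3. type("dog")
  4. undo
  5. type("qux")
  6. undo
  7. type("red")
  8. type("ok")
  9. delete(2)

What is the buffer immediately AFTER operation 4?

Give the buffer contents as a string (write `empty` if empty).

After op 1 (type): buf='ok' undo_depth=1 redo_depth=0
After op 2 (undo): buf='(empty)' undo_depth=0 redo_depth=1
After op 3 (type): buf='dog' undo_depth=1 redo_depth=0
After op 4 (undo): buf='(empty)' undo_depth=0 redo_depth=1

Answer: empty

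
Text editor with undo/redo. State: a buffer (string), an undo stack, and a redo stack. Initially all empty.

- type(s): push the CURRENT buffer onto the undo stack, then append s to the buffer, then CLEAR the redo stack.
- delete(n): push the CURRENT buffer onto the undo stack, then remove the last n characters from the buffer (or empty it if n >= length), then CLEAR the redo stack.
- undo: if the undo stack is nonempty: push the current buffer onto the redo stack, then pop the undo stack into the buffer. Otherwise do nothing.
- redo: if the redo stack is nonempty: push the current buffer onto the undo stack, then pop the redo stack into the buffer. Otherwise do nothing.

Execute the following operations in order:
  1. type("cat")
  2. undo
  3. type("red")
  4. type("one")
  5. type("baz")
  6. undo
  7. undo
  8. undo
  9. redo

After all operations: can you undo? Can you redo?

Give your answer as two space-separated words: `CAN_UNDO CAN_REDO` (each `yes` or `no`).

Answer: yes yes

Derivation:
After op 1 (type): buf='cat' undo_depth=1 redo_depth=0
After op 2 (undo): buf='(empty)' undo_depth=0 redo_depth=1
After op 3 (type): buf='red' undo_depth=1 redo_depth=0
After op 4 (type): buf='redone' undo_depth=2 redo_depth=0
After op 5 (type): buf='redonebaz' undo_depth=3 redo_depth=0
After op 6 (undo): buf='redone' undo_depth=2 redo_depth=1
After op 7 (undo): buf='red' undo_depth=1 redo_depth=2
After op 8 (undo): buf='(empty)' undo_depth=0 redo_depth=3
After op 9 (redo): buf='red' undo_depth=1 redo_depth=2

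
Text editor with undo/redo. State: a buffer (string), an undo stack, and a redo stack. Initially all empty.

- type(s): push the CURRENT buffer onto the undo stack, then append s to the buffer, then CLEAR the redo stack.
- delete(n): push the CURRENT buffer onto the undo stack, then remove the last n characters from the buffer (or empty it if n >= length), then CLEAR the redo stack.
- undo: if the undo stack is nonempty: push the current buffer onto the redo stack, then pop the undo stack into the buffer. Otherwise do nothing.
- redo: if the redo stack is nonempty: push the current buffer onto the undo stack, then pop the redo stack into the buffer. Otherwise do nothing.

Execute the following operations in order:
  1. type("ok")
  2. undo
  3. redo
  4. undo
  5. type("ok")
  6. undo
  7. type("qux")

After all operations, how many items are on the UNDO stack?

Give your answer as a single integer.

After op 1 (type): buf='ok' undo_depth=1 redo_depth=0
After op 2 (undo): buf='(empty)' undo_depth=0 redo_depth=1
After op 3 (redo): buf='ok' undo_depth=1 redo_depth=0
After op 4 (undo): buf='(empty)' undo_depth=0 redo_depth=1
After op 5 (type): buf='ok' undo_depth=1 redo_depth=0
After op 6 (undo): buf='(empty)' undo_depth=0 redo_depth=1
After op 7 (type): buf='qux' undo_depth=1 redo_depth=0

Answer: 1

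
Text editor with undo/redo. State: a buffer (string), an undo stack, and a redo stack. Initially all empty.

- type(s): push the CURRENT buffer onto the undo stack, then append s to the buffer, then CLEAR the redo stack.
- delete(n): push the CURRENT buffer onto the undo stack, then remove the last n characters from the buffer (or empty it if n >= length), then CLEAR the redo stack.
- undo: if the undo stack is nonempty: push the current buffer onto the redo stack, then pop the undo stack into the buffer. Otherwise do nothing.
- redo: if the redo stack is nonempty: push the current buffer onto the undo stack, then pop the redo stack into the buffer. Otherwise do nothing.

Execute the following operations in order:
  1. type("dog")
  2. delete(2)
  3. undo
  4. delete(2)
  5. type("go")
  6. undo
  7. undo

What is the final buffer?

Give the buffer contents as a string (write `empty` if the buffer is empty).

Answer: dog

Derivation:
After op 1 (type): buf='dog' undo_depth=1 redo_depth=0
After op 2 (delete): buf='d' undo_depth=2 redo_depth=0
After op 3 (undo): buf='dog' undo_depth=1 redo_depth=1
After op 4 (delete): buf='d' undo_depth=2 redo_depth=0
After op 5 (type): buf='dgo' undo_depth=3 redo_depth=0
After op 6 (undo): buf='d' undo_depth=2 redo_depth=1
After op 7 (undo): buf='dog' undo_depth=1 redo_depth=2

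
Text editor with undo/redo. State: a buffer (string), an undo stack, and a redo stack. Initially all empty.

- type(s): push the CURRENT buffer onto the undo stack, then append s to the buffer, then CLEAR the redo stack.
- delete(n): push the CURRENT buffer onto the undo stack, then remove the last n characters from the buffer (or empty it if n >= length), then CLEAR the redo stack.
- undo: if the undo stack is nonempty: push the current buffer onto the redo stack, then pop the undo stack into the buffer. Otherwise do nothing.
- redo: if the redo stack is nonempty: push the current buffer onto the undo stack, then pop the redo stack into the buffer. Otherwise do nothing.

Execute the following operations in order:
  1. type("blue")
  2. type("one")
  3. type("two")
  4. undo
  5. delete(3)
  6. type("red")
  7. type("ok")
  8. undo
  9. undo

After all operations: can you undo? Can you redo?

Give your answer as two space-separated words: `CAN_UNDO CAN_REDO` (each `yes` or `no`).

After op 1 (type): buf='blue' undo_depth=1 redo_depth=0
After op 2 (type): buf='blueone' undo_depth=2 redo_depth=0
After op 3 (type): buf='blueonetwo' undo_depth=3 redo_depth=0
After op 4 (undo): buf='blueone' undo_depth=2 redo_depth=1
After op 5 (delete): buf='blue' undo_depth=3 redo_depth=0
After op 6 (type): buf='bluered' undo_depth=4 redo_depth=0
After op 7 (type): buf='blueredok' undo_depth=5 redo_depth=0
After op 8 (undo): buf='bluered' undo_depth=4 redo_depth=1
After op 9 (undo): buf='blue' undo_depth=3 redo_depth=2

Answer: yes yes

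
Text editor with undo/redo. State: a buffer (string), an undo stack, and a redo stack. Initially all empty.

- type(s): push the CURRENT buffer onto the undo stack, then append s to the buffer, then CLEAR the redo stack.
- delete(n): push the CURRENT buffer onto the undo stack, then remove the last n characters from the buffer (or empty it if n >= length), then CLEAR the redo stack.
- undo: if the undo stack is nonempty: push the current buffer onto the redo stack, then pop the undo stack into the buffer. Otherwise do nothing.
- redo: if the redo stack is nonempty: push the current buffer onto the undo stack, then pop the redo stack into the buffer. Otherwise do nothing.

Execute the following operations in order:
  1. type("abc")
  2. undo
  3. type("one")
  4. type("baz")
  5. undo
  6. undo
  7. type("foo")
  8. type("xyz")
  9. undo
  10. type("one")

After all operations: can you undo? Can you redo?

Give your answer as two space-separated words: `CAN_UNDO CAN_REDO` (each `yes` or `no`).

Answer: yes no

Derivation:
After op 1 (type): buf='abc' undo_depth=1 redo_depth=0
After op 2 (undo): buf='(empty)' undo_depth=0 redo_depth=1
After op 3 (type): buf='one' undo_depth=1 redo_depth=0
After op 4 (type): buf='onebaz' undo_depth=2 redo_depth=0
After op 5 (undo): buf='one' undo_depth=1 redo_depth=1
After op 6 (undo): buf='(empty)' undo_depth=0 redo_depth=2
After op 7 (type): buf='foo' undo_depth=1 redo_depth=0
After op 8 (type): buf='fooxyz' undo_depth=2 redo_depth=0
After op 9 (undo): buf='foo' undo_depth=1 redo_depth=1
After op 10 (type): buf='fooone' undo_depth=2 redo_depth=0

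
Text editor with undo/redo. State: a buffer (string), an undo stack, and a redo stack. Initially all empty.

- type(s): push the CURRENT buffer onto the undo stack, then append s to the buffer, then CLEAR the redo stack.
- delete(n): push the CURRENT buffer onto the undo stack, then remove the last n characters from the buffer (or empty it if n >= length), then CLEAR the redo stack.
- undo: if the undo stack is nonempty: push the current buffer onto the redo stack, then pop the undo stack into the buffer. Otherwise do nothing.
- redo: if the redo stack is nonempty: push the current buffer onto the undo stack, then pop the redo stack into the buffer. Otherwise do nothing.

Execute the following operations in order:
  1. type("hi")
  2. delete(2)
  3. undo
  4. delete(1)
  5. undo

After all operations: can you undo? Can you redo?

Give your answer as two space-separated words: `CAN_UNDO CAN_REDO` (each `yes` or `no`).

After op 1 (type): buf='hi' undo_depth=1 redo_depth=0
After op 2 (delete): buf='(empty)' undo_depth=2 redo_depth=0
After op 3 (undo): buf='hi' undo_depth=1 redo_depth=1
After op 4 (delete): buf='h' undo_depth=2 redo_depth=0
After op 5 (undo): buf='hi' undo_depth=1 redo_depth=1

Answer: yes yes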